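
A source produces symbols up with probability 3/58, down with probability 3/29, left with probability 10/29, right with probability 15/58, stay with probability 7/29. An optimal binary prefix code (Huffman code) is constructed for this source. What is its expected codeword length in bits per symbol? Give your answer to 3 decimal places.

Repeatedly combine the two least-probable nodes; the expected code length is the sum of the merged weights.
merge 3/58 + 3/29 → 9/58
merge 9/58 + 7/29 → 23/58
merge 15/58 + 10/29 → 35/58
merge 23/58 + 35/58 → 1
L = 9/58 + 23/58 + 35/58 + 1 = 125/58 ≈ 2.155 bits/symbol.

2.155 bits/symbol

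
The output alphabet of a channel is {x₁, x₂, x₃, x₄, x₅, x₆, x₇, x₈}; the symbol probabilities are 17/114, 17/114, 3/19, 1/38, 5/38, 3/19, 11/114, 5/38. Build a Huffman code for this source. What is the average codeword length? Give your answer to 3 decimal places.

2.965 bits/symbol

Repeatedly combine the two least-probable nodes; the expected code length is the sum of the merged weights.
merge 1/38 + 11/114 → 7/57
merge 7/57 + 5/38 → 29/114
merge 5/38 + 17/114 → 16/57
merge 17/114 + 3/19 → 35/114
merge 3/19 + 29/114 → 47/114
merge 16/57 + 35/114 → 67/114
merge 47/114 + 67/114 → 1
L = 7/57 + 29/114 + 16/57 + 35/114 + 47/114 + 67/114 + 1 = 169/57 ≈ 2.965 bits/symbol.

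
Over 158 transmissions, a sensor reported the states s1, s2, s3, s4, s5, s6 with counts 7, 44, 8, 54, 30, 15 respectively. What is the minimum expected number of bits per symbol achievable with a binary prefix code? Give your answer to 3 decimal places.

2.285 bits/symbol

Probabilities are the counts divided by 158.
Repeatedly combine the two least-probable nodes; the expected code length is the sum of the merged weights.
merge 7/158 + 4/79 → 15/158
merge 15/158 + 15/158 → 15/79
merge 15/79 + 15/79 → 30/79
merge 22/79 + 27/79 → 49/79
merge 30/79 + 49/79 → 1
L = 15/158 + 15/79 + 30/79 + 49/79 + 1 = 361/158 ≈ 2.285 bits/symbol.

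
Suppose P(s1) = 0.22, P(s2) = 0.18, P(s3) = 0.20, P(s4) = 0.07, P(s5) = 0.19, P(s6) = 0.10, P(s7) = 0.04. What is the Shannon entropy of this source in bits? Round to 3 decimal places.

2.632 bits

H = −Σ pᵢ log₂ pᵢ.
−0.22·log₂(0.22) = 0.4806
−0.18·log₂(0.18) = 0.4453
−0.20·log₂(0.20) = 0.4644
−0.07·log₂(0.07) = 0.2686
−0.19·log₂(0.19) = 0.4552
−0.10·log₂(0.10) = 0.3322
−0.04·log₂(0.04) = 0.1858
Sum ≈ 2.6320 → 2.632 bits.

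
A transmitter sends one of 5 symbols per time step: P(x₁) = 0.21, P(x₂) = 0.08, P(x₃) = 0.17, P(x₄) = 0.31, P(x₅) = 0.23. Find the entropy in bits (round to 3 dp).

2.210 bits

H = −Σ pᵢ log₂ pᵢ.
−0.21·log₂(0.21) = 0.4728
−0.08·log₂(0.08) = 0.2915
−0.17·log₂(0.17) = 0.4346
−0.31·log₂(0.31) = 0.5238
−0.23·log₂(0.23) = 0.4877
Sum ≈ 2.2104 → 2.210 bits.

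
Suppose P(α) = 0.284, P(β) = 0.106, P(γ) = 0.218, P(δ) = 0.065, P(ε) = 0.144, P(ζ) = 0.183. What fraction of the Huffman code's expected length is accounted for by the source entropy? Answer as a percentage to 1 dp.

98.4%

Entropy H = −Σ p log₂ p ≈ 2.4453 bits.
Huffman merges: 13/200+53/500→171/1000; 18/125+171/1000→63/200; 183/1000+109/500→401/1000; 71/250+63/200→599/1000; 401/1000+599/1000→1. L = 1243/500 ≈ 2.4860.
Efficiency = H/L = 2.4453/2.4860 = 98.4%.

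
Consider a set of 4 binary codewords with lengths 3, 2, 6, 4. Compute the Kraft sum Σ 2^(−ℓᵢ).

0.453125

With common denominator 2^6 = 64: Σ 2^(−ℓᵢ) = 8/64 + 16/64 + 1/64 + 4/64 = 29/64 = 0.453125.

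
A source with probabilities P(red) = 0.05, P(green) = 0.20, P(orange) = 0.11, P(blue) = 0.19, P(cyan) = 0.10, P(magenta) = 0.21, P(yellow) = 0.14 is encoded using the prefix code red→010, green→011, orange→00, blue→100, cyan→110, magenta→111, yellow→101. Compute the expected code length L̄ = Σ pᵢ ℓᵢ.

L̄ = Σ pᵢ·ℓᵢ = 0.05·3 + 0.20·3 + 0.11·2 + 0.19·3 + 0.10·3 + 0.21·3 + 0.14·3 = 2.89 bits/symbol.

2.89 bits/symbol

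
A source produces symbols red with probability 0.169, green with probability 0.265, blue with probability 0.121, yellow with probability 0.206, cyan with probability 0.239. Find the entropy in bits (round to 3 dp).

2.273 bits

H = −Σ pᵢ log₂ pᵢ.
−0.169·log₂(0.169) = 0.4335
−0.265·log₂(0.265) = 0.5077
−0.121·log₂(0.121) = 0.3687
−0.206·log₂(0.206) = 0.4695
−0.239·log₂(0.239) = 0.4935
Sum ≈ 2.2729 → 2.273 bits.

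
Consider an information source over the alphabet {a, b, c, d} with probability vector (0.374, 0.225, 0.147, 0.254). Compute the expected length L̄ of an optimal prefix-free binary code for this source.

Repeatedly combine the two least-probable nodes; the expected code length is the sum of the merged weights.
merge 147/1000 + 9/40 → 93/250
merge 127/500 + 93/250 → 313/500
merge 187/500 + 313/500 → 1
L = 93/250 + 313/500 + 1 = 999/500 = 1.998 bits/symbol.

1.998 bits/symbol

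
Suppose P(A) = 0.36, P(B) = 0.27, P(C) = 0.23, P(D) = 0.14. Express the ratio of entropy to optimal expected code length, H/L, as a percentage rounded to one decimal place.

96.3%

Entropy H = −Σ p log₂ p ≈ 1.9254 bits.
Huffman merges: 7/50+23/100→37/100; 27/100+9/25→63/100; 37/100+63/100→1. L = 2 ≈ 2.0000.
Efficiency = H/L = 1.9254/2.0000 = 96.3%.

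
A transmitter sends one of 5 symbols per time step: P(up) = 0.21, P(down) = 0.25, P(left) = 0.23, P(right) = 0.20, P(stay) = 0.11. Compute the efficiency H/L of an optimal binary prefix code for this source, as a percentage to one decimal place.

98.5%

Entropy H = −Σ p log₂ p ≈ 2.2752 bits.
Huffman merges: 11/100+1/5→31/100; 21/100+23/100→11/25; 1/4+31/100→14/25; 11/25+14/25→1. L = 231/100 ≈ 2.3100.
Efficiency = H/L = 2.2752/2.3100 = 98.5%.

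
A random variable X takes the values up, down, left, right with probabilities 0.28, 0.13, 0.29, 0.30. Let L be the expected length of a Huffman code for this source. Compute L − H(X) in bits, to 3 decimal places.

Entropy H = −Σ p log₂ p ≈ 1.9359 bits.
Huffman merges: 13/100+7/25→41/100; 29/100+3/10→59/100; 41/100+59/100→1. L = 2 ≈ 2.0000.
L − H = 2.0000 − 1.9359 = 0.064 bits.

0.064 bits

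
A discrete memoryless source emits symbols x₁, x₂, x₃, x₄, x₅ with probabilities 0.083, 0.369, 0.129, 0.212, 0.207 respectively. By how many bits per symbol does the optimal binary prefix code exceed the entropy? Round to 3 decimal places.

Entropy H = −Σ p log₂ p ≈ 2.1547 bits.
Huffman merges: 83/1000+129/1000→53/250; 207/1000+53/250→419/1000; 53/250+369/1000→581/1000; 419/1000+581/1000→1. L = 553/250 ≈ 2.2120.
L − H = 2.2120 − 2.1547 = 0.057 bits.

0.057 bits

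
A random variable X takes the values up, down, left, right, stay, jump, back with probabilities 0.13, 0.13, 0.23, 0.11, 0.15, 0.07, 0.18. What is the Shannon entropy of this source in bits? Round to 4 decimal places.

H = −Σ pᵢ log₂ pᵢ.
−0.13·log₂(0.13) = 0.3826
−0.13·log₂(0.13) = 0.3826
−0.23·log₂(0.23) = 0.4877
−0.11·log₂(0.11) = 0.3503
−0.15·log₂(0.15) = 0.4105
−0.07·log₂(0.07) = 0.2686
−0.18·log₂(0.18) = 0.4453
Sum ≈ 2.7277 → 2.7277 bits.

2.7277 bits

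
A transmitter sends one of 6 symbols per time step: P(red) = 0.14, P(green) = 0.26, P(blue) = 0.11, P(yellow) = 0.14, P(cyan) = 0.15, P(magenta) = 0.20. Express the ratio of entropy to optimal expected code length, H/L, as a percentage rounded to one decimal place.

99.4%

Entropy H = −Σ p log₂ p ≈ 2.5247 bits.
Huffman merges: 11/100+7/50→1/4; 7/50+3/20→29/100; 1/5+1/4→9/20; 13/50+29/100→11/20; 9/20+11/20→1. L = 127/50 ≈ 2.5400.
Efficiency = H/L = 2.5247/2.5400 = 99.4%.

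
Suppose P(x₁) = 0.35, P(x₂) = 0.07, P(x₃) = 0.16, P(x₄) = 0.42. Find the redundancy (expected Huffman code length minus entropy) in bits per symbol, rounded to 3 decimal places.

0.063 bits

Entropy H = −Σ p log₂ p ≈ 1.7473 bits.
Huffman merges: 7/100+4/25→23/100; 23/100+7/20→29/50; 21/50+29/50→1. L = 181/100 ≈ 1.8100.
L − H = 1.8100 − 1.7473 = 0.063 bits.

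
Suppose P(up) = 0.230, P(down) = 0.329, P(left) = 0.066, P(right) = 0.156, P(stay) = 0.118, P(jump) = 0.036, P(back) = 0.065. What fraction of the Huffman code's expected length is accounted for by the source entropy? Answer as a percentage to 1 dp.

Entropy H = −Σ p log₂ p ≈ 2.4851 bits.
Huffman merges: 9/250+13/200→101/1000; 33/500+101/1000→167/1000; 59/500+39/250→137/500; 167/1000+23/100→397/1000; 137/500+329/1000→603/1000; 397/1000+603/1000→1. L = 1271/500 ≈ 2.5420.
Efficiency = H/L = 2.4851/2.5420 = 97.8%.

97.8%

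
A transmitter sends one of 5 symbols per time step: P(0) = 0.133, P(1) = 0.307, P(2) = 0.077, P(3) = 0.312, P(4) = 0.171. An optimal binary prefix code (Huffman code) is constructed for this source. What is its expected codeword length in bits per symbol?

2.21 bits/symbol

Repeatedly combine the two least-probable nodes; the expected code length is the sum of the merged weights.
merge 77/1000 + 133/1000 → 21/100
merge 171/1000 + 21/100 → 381/1000
merge 307/1000 + 39/125 → 619/1000
merge 381/1000 + 619/1000 → 1
L = 21/100 + 381/1000 + 619/1000 + 1 = 221/100 = 2.21 bits/symbol.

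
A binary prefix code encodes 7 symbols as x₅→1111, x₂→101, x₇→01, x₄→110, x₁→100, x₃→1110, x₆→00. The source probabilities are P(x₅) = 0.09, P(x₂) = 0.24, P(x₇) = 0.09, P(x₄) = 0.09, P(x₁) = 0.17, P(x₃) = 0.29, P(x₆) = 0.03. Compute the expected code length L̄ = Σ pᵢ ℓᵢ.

3.26 bits/symbol

L̄ = Σ pᵢ·ℓᵢ = 0.09·4 + 0.24·3 + 0.09·2 + 0.09·3 + 0.17·3 + 0.29·4 + 0.03·2 = 3.26 bits/symbol.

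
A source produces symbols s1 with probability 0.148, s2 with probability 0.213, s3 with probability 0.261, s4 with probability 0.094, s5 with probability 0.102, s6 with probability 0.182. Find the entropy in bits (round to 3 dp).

H = −Σ pᵢ log₂ pᵢ.
−0.148·log₂(0.148) = 0.4079
−0.213·log₂(0.213) = 0.4752
−0.261·log₂(0.261) = 0.5058
−0.094·log₂(0.094) = 0.3207
−0.102·log₂(0.102) = 0.3359
−0.182·log₂(0.182) = 0.4474
Sum ≈ 2.4929 → 2.493 bits.

2.493 bits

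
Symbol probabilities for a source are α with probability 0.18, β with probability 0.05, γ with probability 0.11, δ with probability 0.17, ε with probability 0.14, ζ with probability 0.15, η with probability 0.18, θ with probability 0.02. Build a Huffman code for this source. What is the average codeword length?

Repeatedly combine the two least-probable nodes; the expected code length is the sum of the merged weights.
merge 1/50 + 1/20 → 7/100
merge 7/100 + 11/100 → 9/50
merge 7/50 + 3/20 → 29/100
merge 17/100 + 9/50 → 7/20
merge 9/50 + 9/50 → 9/25
merge 29/100 + 7/20 → 16/25
merge 9/25 + 16/25 → 1
L = 7/100 + 9/50 + 29/100 + 7/20 + 9/25 + 16/25 + 1 = 289/100 = 2.89 bits/symbol.

2.89 bits/symbol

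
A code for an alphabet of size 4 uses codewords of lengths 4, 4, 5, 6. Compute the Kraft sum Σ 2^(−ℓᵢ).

0.171875

With common denominator 2^6 = 64: Σ 2^(−ℓᵢ) = 4/64 + 4/64 + 2/64 + 1/64 = 11/64 = 0.171875.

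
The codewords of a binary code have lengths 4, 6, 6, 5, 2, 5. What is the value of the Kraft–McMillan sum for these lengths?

0.40625

With common denominator 2^6 = 64: Σ 2^(−ℓᵢ) = 4/64 + 1/64 + 1/64 + 2/64 + 16/64 + 2/64 = 26/64 = 0.40625.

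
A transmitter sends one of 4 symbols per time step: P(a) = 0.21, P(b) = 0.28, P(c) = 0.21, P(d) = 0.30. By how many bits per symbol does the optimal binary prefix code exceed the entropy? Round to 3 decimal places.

Entropy H = −Σ p log₂ p ≈ 1.9810 bits.
Huffman merges: 21/100+21/100→21/50; 7/25+3/10→29/50; 21/50+29/50→1. L = 2 ≈ 2.0000.
L − H = 2.0000 − 1.9810 = 0.019 bits.

0.019 bits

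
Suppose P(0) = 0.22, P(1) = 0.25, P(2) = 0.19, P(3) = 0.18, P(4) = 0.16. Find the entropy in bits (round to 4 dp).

2.3041 bits

H = −Σ pᵢ log₂ pᵢ.
−0.22·log₂(0.22) = 0.4806
−0.25·log₂(0.25) = 0.5000
−0.19·log₂(0.19) = 0.4552
−0.18·log₂(0.18) = 0.4453
−0.16·log₂(0.16) = 0.4230
Sum ≈ 2.3041 → 2.3041 bits.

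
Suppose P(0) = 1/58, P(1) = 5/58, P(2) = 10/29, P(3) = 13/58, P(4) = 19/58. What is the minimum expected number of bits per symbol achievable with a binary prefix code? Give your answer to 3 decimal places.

Repeatedly combine the two least-probable nodes; the expected code length is the sum of the merged weights.
merge 1/58 + 5/58 → 3/29
merge 3/29 + 13/58 → 19/58
merge 19/58 + 19/58 → 19/29
merge 10/29 + 19/29 → 1
L = 3/29 + 19/58 + 19/29 + 1 = 121/58 ≈ 2.086 bits/symbol.

2.086 bits/symbol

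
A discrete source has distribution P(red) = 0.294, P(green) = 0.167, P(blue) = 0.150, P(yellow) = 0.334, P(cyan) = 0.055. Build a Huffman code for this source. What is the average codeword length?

2.205 bits/symbol

Repeatedly combine the two least-probable nodes; the expected code length is the sum of the merged weights.
merge 11/200 + 3/20 → 41/200
merge 167/1000 + 41/200 → 93/250
merge 147/500 + 167/500 → 157/250
merge 93/250 + 157/250 → 1
L = 41/200 + 93/250 + 157/250 + 1 = 441/200 = 2.205 bits/symbol.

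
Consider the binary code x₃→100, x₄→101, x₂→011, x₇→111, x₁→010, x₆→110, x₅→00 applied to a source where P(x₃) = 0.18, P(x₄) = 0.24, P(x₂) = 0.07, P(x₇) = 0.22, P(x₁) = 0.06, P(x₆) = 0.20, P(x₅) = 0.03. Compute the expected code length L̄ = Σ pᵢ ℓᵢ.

L̄ = Σ pᵢ·ℓᵢ = 0.18·3 + 0.24·3 + 0.07·3 + 0.22·3 + 0.06·3 + 0.20·3 + 0.03·2 = 2.97 bits/symbol.

2.97 bits/symbol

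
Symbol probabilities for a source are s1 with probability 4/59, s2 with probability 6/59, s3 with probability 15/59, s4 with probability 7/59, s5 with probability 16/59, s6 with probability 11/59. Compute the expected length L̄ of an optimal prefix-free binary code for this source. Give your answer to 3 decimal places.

2.458 bits/symbol

Repeatedly combine the two least-probable nodes; the expected code length is the sum of the merged weights.
merge 4/59 + 6/59 → 10/59
merge 7/59 + 10/59 → 17/59
merge 11/59 + 15/59 → 26/59
merge 16/59 + 17/59 → 33/59
merge 26/59 + 33/59 → 1
L = 10/59 + 17/59 + 26/59 + 33/59 + 1 = 145/59 ≈ 2.458 bits/symbol.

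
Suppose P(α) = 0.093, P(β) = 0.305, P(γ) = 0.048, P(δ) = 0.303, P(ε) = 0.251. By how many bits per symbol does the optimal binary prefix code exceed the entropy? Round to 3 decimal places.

Entropy H = −Σ p log₂ p ≈ 2.0740 bits.
Huffman merges: 6/125+93/1000→141/1000; 141/1000+251/1000→49/125; 303/1000+61/200→76/125; 49/125+76/125→1. L = 2141/1000 ≈ 2.1410.
L − H = 2.1410 − 2.0740 = 0.067 bits.

0.067 bits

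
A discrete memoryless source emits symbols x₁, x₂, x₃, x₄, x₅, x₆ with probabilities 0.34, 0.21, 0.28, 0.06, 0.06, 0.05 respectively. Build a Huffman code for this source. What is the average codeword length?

Repeatedly combine the two least-probable nodes; the expected code length is the sum of the merged weights.
merge 1/20 + 3/50 → 11/100
merge 3/50 + 11/100 → 17/100
merge 17/100 + 21/100 → 19/50
merge 7/25 + 17/50 → 31/50
merge 19/50 + 31/50 → 1
L = 11/100 + 17/100 + 19/50 + 31/50 + 1 = 57/25 = 2.28 bits/symbol.

2.28 bits/symbol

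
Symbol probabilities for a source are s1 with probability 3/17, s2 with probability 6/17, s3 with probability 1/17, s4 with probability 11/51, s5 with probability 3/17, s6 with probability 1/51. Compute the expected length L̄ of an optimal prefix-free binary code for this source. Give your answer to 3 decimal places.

Repeatedly combine the two least-probable nodes; the expected code length is the sum of the merged weights.
merge 1/51 + 1/17 → 4/51
merge 4/51 + 3/17 → 13/51
merge 3/17 + 11/51 → 20/51
merge 13/51 + 6/17 → 31/51
merge 20/51 + 31/51 → 1
L = 4/51 + 13/51 + 20/51 + 31/51 + 1 = 7/3 ≈ 2.333 bits/symbol.

2.333 bits/symbol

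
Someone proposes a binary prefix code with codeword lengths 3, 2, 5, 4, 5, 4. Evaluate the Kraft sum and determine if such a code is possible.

With common denominator 2^5 = 32: Σ 2^(−ℓᵢ) = 4/32 + 8/32 + 1/32 + 2/32 + 1/32 + 2/32 = 18/32 = 0.5625.
Kraft's inequality requires Σ ≤ 1; here Σ = 0.5625 ≤ 1, so such a prefix code exists.

0.5625; yes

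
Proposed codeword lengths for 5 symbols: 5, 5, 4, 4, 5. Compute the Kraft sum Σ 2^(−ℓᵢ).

With common denominator 2^5 = 32: Σ 2^(−ℓᵢ) = 1/32 + 1/32 + 2/32 + 2/32 + 1/32 = 7/32 = 0.21875.

0.21875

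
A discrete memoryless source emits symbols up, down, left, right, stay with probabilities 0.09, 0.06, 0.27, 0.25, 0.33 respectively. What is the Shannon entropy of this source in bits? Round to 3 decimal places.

2.094 bits

H = −Σ pᵢ log₂ pᵢ.
−0.09·log₂(0.09) = 0.3127
−0.06·log₂(0.06) = 0.2435
−0.27·log₂(0.27) = 0.5100
−0.25·log₂(0.25) = 0.5000
−0.33·log₂(0.33) = 0.5278
Sum ≈ 2.0940 → 2.094 bits.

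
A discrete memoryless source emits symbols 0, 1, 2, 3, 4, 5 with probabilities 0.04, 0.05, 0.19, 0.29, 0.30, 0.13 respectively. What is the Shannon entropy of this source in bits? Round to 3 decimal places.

2.279 bits

H = −Σ pᵢ log₂ pᵢ.
−0.04·log₂(0.04) = 0.1858
−0.05·log₂(0.05) = 0.2161
−0.19·log₂(0.19) = 0.4552
−0.29·log₂(0.29) = 0.5179
−0.30·log₂(0.30) = 0.5211
−0.13·log₂(0.13) = 0.3826
Sum ≈ 2.2787 → 2.279 bits.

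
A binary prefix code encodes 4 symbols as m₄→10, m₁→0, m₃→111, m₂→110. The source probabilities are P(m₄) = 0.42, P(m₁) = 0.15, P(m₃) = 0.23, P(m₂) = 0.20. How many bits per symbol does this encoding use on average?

L̄ = Σ pᵢ·ℓᵢ = 0.42·2 + 0.15·1 + 0.23·3 + 0.20·3 = 2.28 bits/symbol.

2.28 bits/symbol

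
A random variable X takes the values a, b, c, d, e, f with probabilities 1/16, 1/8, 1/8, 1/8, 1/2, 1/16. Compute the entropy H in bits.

2.125 bits

Each probability is a power of 1/2, so log₂(1/p) is an integer.
H = Σ p·log₂(1/p) = 1/16·4 + 1/8·3 + 1/8·3 + 1/8·3 + 1/2·1 + 1/16·4 = 2.125 bits.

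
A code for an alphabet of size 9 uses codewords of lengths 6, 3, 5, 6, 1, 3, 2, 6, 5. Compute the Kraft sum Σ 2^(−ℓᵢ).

1.109375

With common denominator 2^6 = 64: Σ 2^(−ℓᵢ) = 1/64 + 8/64 + 2/64 + 1/64 + 32/64 + 8/64 + 16/64 + 1/64 + 2/64 = 71/64 = 1.109375.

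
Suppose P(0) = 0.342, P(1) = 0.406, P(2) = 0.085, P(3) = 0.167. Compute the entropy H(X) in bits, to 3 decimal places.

1.791 bits

H = −Σ pᵢ log₂ pᵢ.
−0.342·log₂(0.342) = 0.5294
−0.406·log₂(0.406) = 0.5280
−0.085·log₂(0.085) = 0.3023
−0.167·log₂(0.167) = 0.4312
Sum ≈ 1.7909 → 1.791 bits.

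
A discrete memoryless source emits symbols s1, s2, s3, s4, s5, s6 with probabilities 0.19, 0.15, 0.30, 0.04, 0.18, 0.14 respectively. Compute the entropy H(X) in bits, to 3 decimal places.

H = −Σ pᵢ log₂ pᵢ.
−0.19·log₂(0.19) = 0.4552
−0.15·log₂(0.15) = 0.4105
−0.30·log₂(0.30) = 0.5211
−0.04·log₂(0.04) = 0.1858
−0.18·log₂(0.18) = 0.4453
−0.14·log₂(0.14) = 0.3971
Sum ≈ 2.4150 → 2.415 bits.

2.415 bits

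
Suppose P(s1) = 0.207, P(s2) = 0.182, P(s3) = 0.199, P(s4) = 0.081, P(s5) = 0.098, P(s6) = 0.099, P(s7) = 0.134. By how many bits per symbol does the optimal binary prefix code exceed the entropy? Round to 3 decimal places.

0.051 bits

Entropy H = −Σ p log₂ p ≈ 2.7222 bits.
Huffman merges: 81/1000+49/500→179/1000; 99/1000+67/500→233/1000; 179/1000+91/500→361/1000; 199/1000+207/1000→203/500; 233/1000+361/1000→297/500; 203/500+297/500→1. L = 2773/1000 ≈ 2.7730.
L − H = 2.7730 − 2.7222 = 0.051 bits.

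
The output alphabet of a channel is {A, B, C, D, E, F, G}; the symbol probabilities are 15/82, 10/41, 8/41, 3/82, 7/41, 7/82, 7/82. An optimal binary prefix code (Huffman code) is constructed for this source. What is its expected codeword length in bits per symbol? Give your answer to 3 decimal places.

2.683 bits/symbol

Repeatedly combine the two least-probable nodes; the expected code length is the sum of the merged weights.
merge 3/82 + 7/82 → 5/41
merge 7/82 + 5/41 → 17/82
merge 7/41 + 15/82 → 29/82
merge 8/41 + 17/82 → 33/82
merge 10/41 + 29/82 → 49/82
merge 33/82 + 49/82 → 1
L = 5/41 + 17/82 + 29/82 + 33/82 + 49/82 + 1 = 110/41 ≈ 2.683 bits/symbol.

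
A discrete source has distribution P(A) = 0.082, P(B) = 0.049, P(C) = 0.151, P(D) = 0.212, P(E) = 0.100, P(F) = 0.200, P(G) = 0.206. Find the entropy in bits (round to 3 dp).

H = −Σ pᵢ log₂ pᵢ.
−0.082·log₂(0.082) = 0.2959
−0.049·log₂(0.049) = 0.2132
−0.151·log₂(0.151) = 0.4118
−0.212·log₂(0.212) = 0.4744
−0.100·log₂(0.100) = 0.3322
−0.200·log₂(0.200) = 0.4644
−0.206·log₂(0.206) = 0.4695
Sum ≈ 2.6615 → 2.661 bits.

2.661 bits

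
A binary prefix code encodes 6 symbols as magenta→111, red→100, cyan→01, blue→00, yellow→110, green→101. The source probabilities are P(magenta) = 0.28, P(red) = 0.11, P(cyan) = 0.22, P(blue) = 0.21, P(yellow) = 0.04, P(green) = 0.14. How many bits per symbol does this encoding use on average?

L̄ = Σ pᵢ·ℓᵢ = 0.28·3 + 0.11·3 + 0.22·2 + 0.21·2 + 0.04·3 + 0.14·3 = 2.57 bits/symbol.

2.57 bits/symbol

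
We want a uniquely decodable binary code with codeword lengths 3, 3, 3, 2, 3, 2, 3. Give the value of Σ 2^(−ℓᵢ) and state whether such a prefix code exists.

With common denominator 2^3 = 8: Σ 2^(−ℓᵢ) = 1/8 + 1/8 + 1/8 + 2/8 + 1/8 + 2/8 + 1/8 = 9/8 = 1.125.
Kraft's inequality requires Σ ≤ 1; here Σ = 1.125 > 1, so no such prefix code exists.

1.125; no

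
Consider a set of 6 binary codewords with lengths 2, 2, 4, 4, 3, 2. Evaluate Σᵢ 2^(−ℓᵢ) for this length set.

With common denominator 2^4 = 16: Σ 2^(−ℓᵢ) = 4/16 + 4/16 + 1/16 + 1/16 + 2/16 + 4/16 = 16/16 = 1.

1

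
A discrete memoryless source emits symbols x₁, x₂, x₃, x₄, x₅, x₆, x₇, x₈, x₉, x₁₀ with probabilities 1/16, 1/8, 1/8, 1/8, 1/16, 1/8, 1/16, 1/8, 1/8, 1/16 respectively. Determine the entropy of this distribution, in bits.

Each probability is a power of 1/2, so log₂(1/p) is an integer.
H = Σ p·log₂(1/p) = 1/16·4 + 1/8·3 + 1/8·3 + 1/8·3 + 1/16·4 + 1/8·3 + 1/16·4 + 1/8·3 + 1/8·3 + 1/16·4 = 3.25 bits.

3.25 bits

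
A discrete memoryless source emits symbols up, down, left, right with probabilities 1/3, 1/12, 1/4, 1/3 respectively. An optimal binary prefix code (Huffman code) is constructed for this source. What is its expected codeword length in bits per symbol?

Repeatedly combine the two least-probable nodes; the expected code length is the sum of the merged weights.
merge 1/12 + 1/4 → 1/3
merge 1/3 + 1/3 → 2/3
merge 1/3 + 2/3 → 1
L = 1/3 + 2/3 + 1 = 2 bits/symbol.

2 bits/symbol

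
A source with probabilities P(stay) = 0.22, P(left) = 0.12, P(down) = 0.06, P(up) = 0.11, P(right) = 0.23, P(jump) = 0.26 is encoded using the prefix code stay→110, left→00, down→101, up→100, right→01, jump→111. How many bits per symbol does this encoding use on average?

L̄ = Σ pᵢ·ℓᵢ = 0.22·3 + 0.12·2 + 0.06·3 + 0.11·3 + 0.23·2 + 0.26·3 = 2.65 bits/symbol.

2.65 bits/symbol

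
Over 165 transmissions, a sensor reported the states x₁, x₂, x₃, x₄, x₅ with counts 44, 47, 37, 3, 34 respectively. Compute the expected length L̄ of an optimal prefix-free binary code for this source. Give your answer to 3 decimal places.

2.224 bits/symbol

Probabilities are the counts divided by 165.
Repeatedly combine the two least-probable nodes; the expected code length is the sum of the merged weights.
merge 1/55 + 34/165 → 37/165
merge 37/165 + 37/165 → 74/165
merge 4/15 + 47/165 → 91/165
merge 74/165 + 91/165 → 1
L = 37/165 + 74/165 + 91/165 + 1 = 367/165 ≈ 2.224 bits/symbol.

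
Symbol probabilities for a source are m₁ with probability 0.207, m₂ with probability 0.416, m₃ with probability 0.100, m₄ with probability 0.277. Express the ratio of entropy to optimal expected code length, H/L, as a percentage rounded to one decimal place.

Entropy H = −Σ p log₂ p ≈ 1.8420 bits.
Huffman merges: 1/10+207/1000→307/1000; 277/1000+307/1000→73/125; 52/125+73/125→1. L = 1891/1000 ≈ 1.8910.
Efficiency = H/L = 1.8420/1.8910 = 97.4%.

97.4%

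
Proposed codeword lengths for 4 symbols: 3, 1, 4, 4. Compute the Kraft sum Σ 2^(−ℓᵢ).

With common denominator 2^4 = 16: Σ 2^(−ℓᵢ) = 2/16 + 8/16 + 1/16 + 1/16 = 12/16 = 0.75.

0.75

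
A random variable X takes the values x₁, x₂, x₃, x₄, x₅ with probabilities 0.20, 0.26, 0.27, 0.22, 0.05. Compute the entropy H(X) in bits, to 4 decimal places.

H = −Σ pᵢ log₂ pᵢ.
−0.20·log₂(0.20) = 0.4644
−0.26·log₂(0.26) = 0.5053
−0.27·log₂(0.27) = 0.5100
−0.22·log₂(0.22) = 0.4806
−0.05·log₂(0.05) = 0.2161
Sum ≈ 2.1764 → 2.1764 bits.

2.1764 bits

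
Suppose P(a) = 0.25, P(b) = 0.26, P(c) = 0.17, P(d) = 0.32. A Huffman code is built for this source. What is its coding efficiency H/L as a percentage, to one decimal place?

Entropy H = −Σ p log₂ p ≈ 1.9659 bits.
Huffman merges: 17/100+1/4→21/50; 13/50+8/25→29/50; 21/50+29/50→1. L = 2 ≈ 2.0000.
Efficiency = H/L = 1.9659/2.0000 = 98.3%.

98.3%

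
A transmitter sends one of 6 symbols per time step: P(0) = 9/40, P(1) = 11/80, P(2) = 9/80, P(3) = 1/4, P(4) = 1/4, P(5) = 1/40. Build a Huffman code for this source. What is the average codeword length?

Repeatedly combine the two least-probable nodes; the expected code length is the sum of the merged weights.
merge 1/40 + 9/80 → 11/80
merge 11/80 + 11/80 → 11/40
merge 9/40 + 1/4 → 19/40
merge 1/4 + 11/40 → 21/40
merge 19/40 + 21/40 → 1
L = 11/80 + 11/40 + 19/40 + 21/40 + 1 = 193/80 = 2.4125 bits/symbol.

2.4125 bits/symbol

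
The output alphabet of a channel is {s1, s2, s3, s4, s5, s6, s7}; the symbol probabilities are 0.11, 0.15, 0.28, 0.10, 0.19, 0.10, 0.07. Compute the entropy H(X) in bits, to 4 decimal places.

H = −Σ pᵢ log₂ pᵢ.
−0.11·log₂(0.11) = 0.3503
−0.15·log₂(0.15) = 0.4105
−0.28·log₂(0.28) = 0.5142
−0.10·log₂(0.10) = 0.3322
−0.19·log₂(0.19) = 0.4552
−0.10·log₂(0.10) = 0.3322
−0.07·log₂(0.07) = 0.2686
Sum ≈ 2.6632 → 2.6632 bits.

2.6632 bits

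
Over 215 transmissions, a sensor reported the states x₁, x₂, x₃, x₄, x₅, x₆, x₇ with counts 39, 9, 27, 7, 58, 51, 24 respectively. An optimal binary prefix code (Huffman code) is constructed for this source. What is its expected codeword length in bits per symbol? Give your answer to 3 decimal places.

2.567 bits/symbol

Probabilities are the counts divided by 215.
Repeatedly combine the two least-probable nodes; the expected code length is the sum of the merged weights.
merge 7/215 + 9/215 → 16/215
merge 16/215 + 24/215 → 8/43
merge 27/215 + 39/215 → 66/215
merge 8/43 + 51/215 → 91/215
merge 58/215 + 66/215 → 124/215
merge 91/215 + 124/215 → 1
L = 16/215 + 8/43 + 66/215 + 91/215 + 124/215 + 1 = 552/215 ≈ 2.567 bits/symbol.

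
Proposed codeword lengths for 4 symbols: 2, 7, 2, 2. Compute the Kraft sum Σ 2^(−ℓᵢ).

0.7578125

With common denominator 2^7 = 128: Σ 2^(−ℓᵢ) = 32/128 + 1/128 + 32/128 + 32/128 = 97/128 = 0.7578125.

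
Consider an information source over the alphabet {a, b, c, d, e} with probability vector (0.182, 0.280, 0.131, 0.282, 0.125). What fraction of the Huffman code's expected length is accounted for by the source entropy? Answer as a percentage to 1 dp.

Entropy H = −Σ p log₂ p ≈ 2.2357 bits.
Huffman merges: 1/8+131/1000→32/125; 91/500+32/125→219/500; 7/25+141/500→281/500; 219/500+281/500→1. L = 282/125 ≈ 2.2560.
Efficiency = H/L = 2.2357/2.2560 = 99.1%.

99.1%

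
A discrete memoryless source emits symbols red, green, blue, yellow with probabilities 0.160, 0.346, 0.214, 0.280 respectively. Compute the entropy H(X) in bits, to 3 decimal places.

H = −Σ pᵢ log₂ pᵢ.
−0.160·log₂(0.160) = 0.4230
−0.346·log₂(0.346) = 0.5298
−0.214·log₂(0.214) = 0.4760
−0.280·log₂(0.280) = 0.5142
Sum ≈ 1.9430 → 1.943 bits.

1.943 bits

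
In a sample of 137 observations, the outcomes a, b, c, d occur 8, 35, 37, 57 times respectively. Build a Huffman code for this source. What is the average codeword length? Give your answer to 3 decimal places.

Probabilities are the counts divided by 137.
Repeatedly combine the two least-probable nodes; the expected code length is the sum of the merged weights.
merge 8/137 + 35/137 → 43/137
merge 37/137 + 43/137 → 80/137
merge 57/137 + 80/137 → 1
L = 43/137 + 80/137 + 1 = 260/137 ≈ 1.898 bits/symbol.

1.898 bits/symbol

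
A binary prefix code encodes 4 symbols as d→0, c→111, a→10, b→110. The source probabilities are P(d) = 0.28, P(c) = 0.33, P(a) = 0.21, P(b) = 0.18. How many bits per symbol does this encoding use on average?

L̄ = Σ pᵢ·ℓᵢ = 0.28·1 + 0.33·3 + 0.21·2 + 0.18·3 = 2.23 bits/symbol.

2.23 bits/symbol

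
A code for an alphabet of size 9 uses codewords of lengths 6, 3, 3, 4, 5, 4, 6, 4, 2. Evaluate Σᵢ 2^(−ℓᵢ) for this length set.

With common denominator 2^6 = 64: Σ 2^(−ℓᵢ) = 1/64 + 8/64 + 8/64 + 4/64 + 2/64 + 4/64 + 1/64 + 4/64 + 16/64 = 48/64 = 0.75.

0.75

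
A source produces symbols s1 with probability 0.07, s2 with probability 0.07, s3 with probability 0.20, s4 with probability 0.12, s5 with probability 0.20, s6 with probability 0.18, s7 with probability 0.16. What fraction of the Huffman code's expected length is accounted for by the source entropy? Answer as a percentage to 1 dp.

98.6%

Entropy H = −Σ p log₂ p ≈ 2.7013 bits.
Huffman merges: 7/100+7/100→7/50; 3/25+7/50→13/50; 4/25+9/50→17/50; 1/5+1/5→2/5; 13/50+17/50→3/5; 2/5+3/5→1. L = 137/50 ≈ 2.7400.
Efficiency = H/L = 2.7013/2.7400 = 98.6%.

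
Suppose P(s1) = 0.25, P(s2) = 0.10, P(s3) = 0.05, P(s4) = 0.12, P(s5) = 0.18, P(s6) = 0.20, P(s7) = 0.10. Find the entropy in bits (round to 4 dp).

2.6572 bits

H = −Σ pᵢ log₂ pᵢ.
−0.25·log₂(0.25) = 0.5000
−0.10·log₂(0.10) = 0.3322
−0.05·log₂(0.05) = 0.2161
−0.12·log₂(0.12) = 0.3671
−0.18·log₂(0.18) = 0.4453
−0.20·log₂(0.20) = 0.4644
−0.10·log₂(0.10) = 0.3322
Sum ≈ 2.6572 → 2.6572 bits.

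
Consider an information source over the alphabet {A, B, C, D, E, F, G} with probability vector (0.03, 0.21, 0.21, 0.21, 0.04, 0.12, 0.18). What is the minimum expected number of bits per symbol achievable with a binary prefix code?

2.63 bits/symbol

Repeatedly combine the two least-probable nodes; the expected code length is the sum of the merged weights.
merge 3/100 + 1/25 → 7/100
merge 7/100 + 3/25 → 19/100
merge 9/50 + 19/100 → 37/100
merge 21/100 + 21/100 → 21/50
merge 21/100 + 37/100 → 29/50
merge 21/50 + 29/50 → 1
L = 7/100 + 19/100 + 37/100 + 21/50 + 29/50 + 1 = 263/100 = 2.63 bits/symbol.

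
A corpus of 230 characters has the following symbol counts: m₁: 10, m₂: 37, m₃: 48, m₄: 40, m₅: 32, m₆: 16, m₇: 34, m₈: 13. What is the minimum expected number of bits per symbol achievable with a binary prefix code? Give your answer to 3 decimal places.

Probabilities are the counts divided by 230.
Repeatedly combine the two least-probable nodes; the expected code length is the sum of the merged weights.
merge 1/23 + 13/230 → 1/10
merge 8/115 + 1/10 → 39/230
merge 16/115 + 17/115 → 33/115
merge 37/230 + 39/230 → 38/115
merge 4/23 + 24/115 → 44/115
merge 33/115 + 38/115 → 71/115
merge 44/115 + 71/115 → 1
L = 1/10 + 39/230 + 33/115 + 38/115 + 44/115 + 71/115 + 1 = 332/115 ≈ 2.887 bits/symbol.

2.887 bits/symbol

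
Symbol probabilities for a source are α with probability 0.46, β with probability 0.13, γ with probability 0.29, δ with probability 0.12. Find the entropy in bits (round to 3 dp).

H = −Σ pᵢ log₂ pᵢ.
−0.46·log₂(0.46) = 0.5153
−0.13·log₂(0.13) = 0.3826
−0.29·log₂(0.29) = 0.5179
−0.12·log₂(0.12) = 0.3671
Sum ≈ 1.7830 → 1.783 bits.

1.783 bits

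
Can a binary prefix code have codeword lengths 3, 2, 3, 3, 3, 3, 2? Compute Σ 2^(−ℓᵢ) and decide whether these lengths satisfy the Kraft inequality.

With common denominator 2^3 = 8: Σ 2^(−ℓᵢ) = 1/8 + 2/8 + 1/8 + 1/8 + 1/8 + 1/8 + 2/8 = 9/8 = 1.125.
Kraft's inequality requires Σ ≤ 1; here Σ = 1.125 > 1, so no such prefix code exists.

1.125; no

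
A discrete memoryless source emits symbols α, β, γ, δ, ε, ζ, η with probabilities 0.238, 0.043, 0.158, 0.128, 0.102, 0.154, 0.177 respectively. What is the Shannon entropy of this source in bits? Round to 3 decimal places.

H = −Σ pᵢ log₂ pᵢ.
−0.238·log₂(0.238) = 0.4929
−0.043·log₂(0.043) = 0.1952
−0.158·log₂(0.158) = 0.4206
−0.128·log₂(0.128) = 0.3796
−0.102·log₂(0.102) = 0.3359
−0.154·log₂(0.154) = 0.4156
−0.177·log₂(0.177) = 0.4422
Sum ≈ 2.6821 → 2.682 bits.

2.682 bits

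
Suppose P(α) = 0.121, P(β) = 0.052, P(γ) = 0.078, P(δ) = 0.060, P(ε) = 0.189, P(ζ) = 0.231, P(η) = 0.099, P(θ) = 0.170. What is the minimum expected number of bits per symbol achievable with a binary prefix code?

Repeatedly combine the two least-probable nodes; the expected code length is the sum of the merged weights.
merge 13/250 + 3/50 → 14/125
merge 39/500 + 99/1000 → 177/1000
merge 14/125 + 121/1000 → 233/1000
merge 17/100 + 177/1000 → 347/1000
merge 189/1000 + 231/1000 → 21/50
merge 233/1000 + 347/1000 → 29/50
merge 21/50 + 29/50 → 1
L = 14/125 + 177/1000 + 233/1000 + 347/1000 + 21/50 + 29/50 + 1 = 2869/1000 = 2.869 bits/symbol.

2.869 bits/symbol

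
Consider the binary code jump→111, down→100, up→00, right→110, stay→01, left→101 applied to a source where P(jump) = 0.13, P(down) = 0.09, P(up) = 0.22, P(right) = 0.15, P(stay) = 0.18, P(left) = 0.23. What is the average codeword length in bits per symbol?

L̄ = Σ pᵢ·ℓᵢ = 0.13·3 + 0.09·3 + 0.22·2 + 0.15·3 + 0.18·2 + 0.23·3 = 2.6 bits/symbol.

2.6 bits/symbol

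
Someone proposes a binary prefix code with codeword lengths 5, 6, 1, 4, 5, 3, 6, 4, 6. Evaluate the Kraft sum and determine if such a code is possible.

With common denominator 2^6 = 64: Σ 2^(−ℓᵢ) = 2/64 + 1/64 + 32/64 + 4/64 + 2/64 + 8/64 + 1/64 + 4/64 + 1/64 = 55/64 = 0.859375.
Kraft's inequality requires Σ ≤ 1; here Σ = 0.859375 ≤ 1, so such a prefix code exists.

0.859375; yes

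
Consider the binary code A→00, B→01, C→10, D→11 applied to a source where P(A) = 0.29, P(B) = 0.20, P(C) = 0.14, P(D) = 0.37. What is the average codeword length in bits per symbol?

2 bits/symbol

L̄ = Σ pᵢ·ℓᵢ = 0.29·2 + 0.20·2 + 0.14·2 + 0.37·2 = 2 bits/symbol.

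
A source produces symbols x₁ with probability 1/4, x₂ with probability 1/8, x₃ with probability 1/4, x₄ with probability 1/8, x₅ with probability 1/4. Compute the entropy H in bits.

Each probability is a power of 1/2, so log₂(1/p) is an integer.
H = Σ p·log₂(1/p) = 1/4·2 + 1/8·3 + 1/4·2 + 1/8·3 + 1/4·2 = 2.25 bits.

2.25 bits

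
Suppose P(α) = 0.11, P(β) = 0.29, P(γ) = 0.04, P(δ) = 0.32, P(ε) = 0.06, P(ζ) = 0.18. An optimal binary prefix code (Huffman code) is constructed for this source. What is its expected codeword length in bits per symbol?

Repeatedly combine the two least-probable nodes; the expected code length is the sum of the merged weights.
merge 1/25 + 3/50 → 1/10
merge 1/10 + 11/100 → 21/100
merge 9/50 + 21/100 → 39/100
merge 29/100 + 8/25 → 61/100
merge 39/100 + 61/100 → 1
L = 1/10 + 21/100 + 39/100 + 61/100 + 1 = 231/100 = 2.31 bits/symbol.

2.31 bits/symbol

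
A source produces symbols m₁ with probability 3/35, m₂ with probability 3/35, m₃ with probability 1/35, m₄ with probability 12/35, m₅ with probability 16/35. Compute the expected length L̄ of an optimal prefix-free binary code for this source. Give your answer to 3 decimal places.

Repeatedly combine the two least-probable nodes; the expected code length is the sum of the merged weights.
merge 1/35 + 3/35 → 4/35
merge 3/35 + 4/35 → 1/5
merge 1/5 + 12/35 → 19/35
merge 16/35 + 19/35 → 1
L = 4/35 + 1/5 + 19/35 + 1 = 13/7 ≈ 1.857 bits/symbol.

1.857 bits/symbol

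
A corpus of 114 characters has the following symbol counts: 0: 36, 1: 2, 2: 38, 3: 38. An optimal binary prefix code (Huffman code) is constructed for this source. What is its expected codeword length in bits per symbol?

Probabilities are the counts divided by 114.
Repeatedly combine the two least-probable nodes; the expected code length is the sum of the merged weights.
merge 1/57 + 6/19 → 1/3
merge 1/3 + 1/3 → 2/3
merge 1/3 + 2/3 → 1
L = 1/3 + 2/3 + 1 = 2 bits/symbol.

2 bits/symbol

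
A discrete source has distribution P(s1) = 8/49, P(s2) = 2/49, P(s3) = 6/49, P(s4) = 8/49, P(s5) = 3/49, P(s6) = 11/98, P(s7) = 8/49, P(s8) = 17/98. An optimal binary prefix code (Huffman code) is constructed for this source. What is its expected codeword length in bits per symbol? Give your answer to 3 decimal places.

2.929 bits/symbol

Repeatedly combine the two least-probable nodes; the expected code length is the sum of the merged weights.
merge 2/49 + 3/49 → 5/49
merge 5/49 + 11/98 → 3/14
merge 6/49 + 8/49 → 2/7
merge 8/49 + 8/49 → 16/49
merge 17/98 + 3/14 → 19/49
merge 2/7 + 16/49 → 30/49
merge 19/49 + 30/49 → 1
L = 5/49 + 3/14 + 2/7 + 16/49 + 19/49 + 30/49 + 1 = 41/14 ≈ 2.929 bits/symbol.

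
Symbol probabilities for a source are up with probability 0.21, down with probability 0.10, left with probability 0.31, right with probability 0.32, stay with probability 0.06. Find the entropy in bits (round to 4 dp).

2.0984 bits

H = −Σ pᵢ log₂ pᵢ.
−0.21·log₂(0.21) = 0.4728
−0.10·log₂(0.10) = 0.3322
−0.31·log₂(0.31) = 0.5238
−0.32·log₂(0.32) = 0.5260
−0.06·log₂(0.06) = 0.2435
Sum ≈ 2.0984 → 2.0984 bits.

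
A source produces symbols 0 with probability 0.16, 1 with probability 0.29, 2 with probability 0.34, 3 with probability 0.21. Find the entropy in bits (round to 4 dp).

H = −Σ pᵢ log₂ pᵢ.
−0.16·log₂(0.16) = 0.4230
−0.29·log₂(0.29) = 0.5179
−0.34·log₂(0.34) = 0.5292
−0.21·log₂(0.21) = 0.4728
Sum ≈ 1.9429 → 1.9429 bits.

1.9429 bits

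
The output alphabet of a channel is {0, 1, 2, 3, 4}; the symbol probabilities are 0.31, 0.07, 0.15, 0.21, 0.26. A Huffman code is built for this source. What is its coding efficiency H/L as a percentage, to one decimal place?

98.2%

Entropy H = −Σ p log₂ p ≈ 2.1810 bits.
Huffman merges: 7/100+3/20→11/50; 21/100+11/50→43/100; 13/50+31/100→57/100; 43/100+57/100→1. L = 111/50 ≈ 2.2200.
Efficiency = H/L = 2.1810/2.2200 = 98.2%.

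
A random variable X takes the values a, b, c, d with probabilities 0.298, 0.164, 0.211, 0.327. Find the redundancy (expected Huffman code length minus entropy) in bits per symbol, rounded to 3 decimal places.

Entropy H = −Σ p log₂ p ≈ 1.9492 bits.
Huffman merges: 41/250+211/1000→3/8; 149/500+327/1000→5/8; 3/8+5/8→1. L = 2 ≈ 2.0000.
L − H = 2.0000 − 1.9492 = 0.051 bits.

0.051 bits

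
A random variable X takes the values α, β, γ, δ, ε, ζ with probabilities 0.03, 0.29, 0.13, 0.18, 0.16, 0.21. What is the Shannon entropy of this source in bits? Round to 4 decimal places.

2.3935 bits

H = −Σ pᵢ log₂ pᵢ.
−0.03·log₂(0.03) = 0.1518
−0.29·log₂(0.29) = 0.5179
−0.13·log₂(0.13) = 0.3826
−0.18·log₂(0.18) = 0.4453
−0.16·log₂(0.16) = 0.4230
−0.21·log₂(0.21) = 0.4728
Sum ≈ 2.3935 → 2.3935 bits.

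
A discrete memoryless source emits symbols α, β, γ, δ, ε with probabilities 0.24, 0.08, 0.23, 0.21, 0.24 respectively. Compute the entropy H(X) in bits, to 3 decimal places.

2.240 bits

H = −Σ pᵢ log₂ pᵢ.
−0.24·log₂(0.24) = 0.4941
−0.08·log₂(0.08) = 0.2915
−0.23·log₂(0.23) = 0.4877
−0.21·log₂(0.21) = 0.4728
−0.24·log₂(0.24) = 0.4941
Sum ≈ 2.2403 → 2.240 bits.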